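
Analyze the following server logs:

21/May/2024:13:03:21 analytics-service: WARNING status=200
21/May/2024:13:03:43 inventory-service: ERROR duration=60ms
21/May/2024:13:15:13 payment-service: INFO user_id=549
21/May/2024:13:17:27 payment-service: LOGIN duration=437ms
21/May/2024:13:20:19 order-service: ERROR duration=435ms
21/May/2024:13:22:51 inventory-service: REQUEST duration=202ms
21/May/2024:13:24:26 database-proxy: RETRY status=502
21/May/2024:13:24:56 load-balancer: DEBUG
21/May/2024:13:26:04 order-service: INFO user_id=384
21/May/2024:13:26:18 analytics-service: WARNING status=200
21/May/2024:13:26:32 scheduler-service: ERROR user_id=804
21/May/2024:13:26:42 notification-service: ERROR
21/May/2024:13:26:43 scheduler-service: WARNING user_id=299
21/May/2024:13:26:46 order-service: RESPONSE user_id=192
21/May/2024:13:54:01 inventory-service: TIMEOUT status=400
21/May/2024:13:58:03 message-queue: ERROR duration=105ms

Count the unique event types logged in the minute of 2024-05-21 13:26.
4

To count unique event types:

1. Filter events in the minute starting at 2024-05-21 13:26
2. Extract event types from matching entries
3. Count unique types: 4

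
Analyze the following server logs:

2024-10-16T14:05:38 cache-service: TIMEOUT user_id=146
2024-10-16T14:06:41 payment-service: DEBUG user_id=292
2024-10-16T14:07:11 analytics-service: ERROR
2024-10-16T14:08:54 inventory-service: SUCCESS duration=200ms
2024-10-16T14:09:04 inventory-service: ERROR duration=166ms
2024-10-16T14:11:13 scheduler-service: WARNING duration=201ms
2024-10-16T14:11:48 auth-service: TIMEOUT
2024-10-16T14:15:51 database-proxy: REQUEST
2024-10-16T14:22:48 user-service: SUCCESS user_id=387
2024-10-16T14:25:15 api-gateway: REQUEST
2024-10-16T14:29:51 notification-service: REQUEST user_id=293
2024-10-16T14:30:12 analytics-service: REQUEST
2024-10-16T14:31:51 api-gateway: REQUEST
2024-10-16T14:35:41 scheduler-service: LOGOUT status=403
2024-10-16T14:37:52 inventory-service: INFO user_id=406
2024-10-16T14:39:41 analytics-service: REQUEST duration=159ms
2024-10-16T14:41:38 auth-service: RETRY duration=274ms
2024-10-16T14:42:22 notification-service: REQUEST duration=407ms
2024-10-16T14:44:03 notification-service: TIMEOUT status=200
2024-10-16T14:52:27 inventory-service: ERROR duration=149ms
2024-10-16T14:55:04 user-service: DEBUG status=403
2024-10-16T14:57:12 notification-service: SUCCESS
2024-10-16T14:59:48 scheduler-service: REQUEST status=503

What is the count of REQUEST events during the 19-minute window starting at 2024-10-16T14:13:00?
5

To count events in the time window:

1. Window boundaries: 2024-10-16T14:13:00 to 2024-10-16T14:32:00
2. Filter for REQUEST events within this window
3. Count matching events: 5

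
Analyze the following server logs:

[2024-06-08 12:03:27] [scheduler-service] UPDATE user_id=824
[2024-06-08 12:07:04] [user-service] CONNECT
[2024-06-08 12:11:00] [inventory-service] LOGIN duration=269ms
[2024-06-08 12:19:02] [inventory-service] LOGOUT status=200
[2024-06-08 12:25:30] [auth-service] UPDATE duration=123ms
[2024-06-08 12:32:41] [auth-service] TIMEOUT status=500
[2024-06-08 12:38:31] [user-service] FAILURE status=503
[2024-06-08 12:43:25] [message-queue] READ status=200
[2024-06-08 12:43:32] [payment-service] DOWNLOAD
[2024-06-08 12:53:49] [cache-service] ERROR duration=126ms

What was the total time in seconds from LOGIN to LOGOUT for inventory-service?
482

To calculate state duration:

1. Find LOGIN event for inventory-service: 2024-06-08 12:11:00
2. Find LOGOUT event for inventory-service: 2024-06-08 12:19:02
3. Calculate duration: 2024-06-08 12:19:02 - 2024-06-08 12:11:00 = 482 seconds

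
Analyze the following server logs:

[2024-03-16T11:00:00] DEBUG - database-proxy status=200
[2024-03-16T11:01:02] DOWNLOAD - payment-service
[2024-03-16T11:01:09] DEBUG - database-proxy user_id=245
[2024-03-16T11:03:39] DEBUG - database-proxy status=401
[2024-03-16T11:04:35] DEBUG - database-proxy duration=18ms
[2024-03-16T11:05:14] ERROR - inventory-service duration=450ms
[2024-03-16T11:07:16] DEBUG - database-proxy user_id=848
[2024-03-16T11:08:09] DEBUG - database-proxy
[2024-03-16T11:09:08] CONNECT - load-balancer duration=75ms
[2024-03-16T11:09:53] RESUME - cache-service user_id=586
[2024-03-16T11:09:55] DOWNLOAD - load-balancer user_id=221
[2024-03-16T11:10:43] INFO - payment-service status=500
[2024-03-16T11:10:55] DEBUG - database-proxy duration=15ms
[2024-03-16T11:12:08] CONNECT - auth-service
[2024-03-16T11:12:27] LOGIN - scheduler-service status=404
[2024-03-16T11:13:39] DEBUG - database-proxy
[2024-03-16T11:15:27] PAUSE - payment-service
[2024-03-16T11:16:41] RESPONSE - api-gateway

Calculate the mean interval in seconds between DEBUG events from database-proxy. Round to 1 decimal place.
117.0

To calculate average interval:

1. Find all DEBUG events for database-proxy in order
2. Calculate time gaps between consecutive events
3. Compute mean of gaps: 819 / 7 = 117.0 seconds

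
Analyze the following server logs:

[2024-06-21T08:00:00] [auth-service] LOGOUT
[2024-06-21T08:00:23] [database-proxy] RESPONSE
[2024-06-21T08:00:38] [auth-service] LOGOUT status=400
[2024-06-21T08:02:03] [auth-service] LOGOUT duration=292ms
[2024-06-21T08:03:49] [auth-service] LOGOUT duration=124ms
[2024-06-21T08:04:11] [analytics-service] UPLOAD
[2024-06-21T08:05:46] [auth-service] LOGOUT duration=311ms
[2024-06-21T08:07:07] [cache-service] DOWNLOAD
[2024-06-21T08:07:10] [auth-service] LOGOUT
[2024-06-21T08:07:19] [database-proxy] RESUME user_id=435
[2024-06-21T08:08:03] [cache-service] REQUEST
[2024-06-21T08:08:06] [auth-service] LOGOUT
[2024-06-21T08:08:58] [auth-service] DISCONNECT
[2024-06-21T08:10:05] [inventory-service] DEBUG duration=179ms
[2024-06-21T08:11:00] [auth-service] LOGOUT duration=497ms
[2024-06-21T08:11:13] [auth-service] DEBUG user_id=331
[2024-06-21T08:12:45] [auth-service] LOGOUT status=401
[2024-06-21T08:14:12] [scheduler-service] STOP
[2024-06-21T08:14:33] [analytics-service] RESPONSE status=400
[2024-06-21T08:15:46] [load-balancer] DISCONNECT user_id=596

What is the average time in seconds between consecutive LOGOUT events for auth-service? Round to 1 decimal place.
95.6

To calculate average interval:

1. Find all LOGOUT events for auth-service in order
2. Calculate time gaps between consecutive events
3. Compute mean of gaps: 765 / 8 = 95.6 seconds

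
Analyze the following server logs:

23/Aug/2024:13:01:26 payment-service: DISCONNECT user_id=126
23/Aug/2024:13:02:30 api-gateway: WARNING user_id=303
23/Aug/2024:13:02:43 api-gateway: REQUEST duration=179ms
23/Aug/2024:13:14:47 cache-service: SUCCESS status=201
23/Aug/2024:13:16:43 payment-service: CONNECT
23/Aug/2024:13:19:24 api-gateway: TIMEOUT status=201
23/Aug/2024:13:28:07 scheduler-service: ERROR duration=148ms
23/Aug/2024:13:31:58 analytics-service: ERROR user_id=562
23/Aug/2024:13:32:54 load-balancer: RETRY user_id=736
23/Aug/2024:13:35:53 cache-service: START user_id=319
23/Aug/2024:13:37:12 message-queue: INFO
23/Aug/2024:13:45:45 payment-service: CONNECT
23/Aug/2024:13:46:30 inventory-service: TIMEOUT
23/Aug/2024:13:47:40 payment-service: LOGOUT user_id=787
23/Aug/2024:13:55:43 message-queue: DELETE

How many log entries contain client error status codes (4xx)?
0

To find matching entries:

1. Pattern to match: client error status codes (4xx)
2. Scan each log entry for the pattern
3. Count matches: 0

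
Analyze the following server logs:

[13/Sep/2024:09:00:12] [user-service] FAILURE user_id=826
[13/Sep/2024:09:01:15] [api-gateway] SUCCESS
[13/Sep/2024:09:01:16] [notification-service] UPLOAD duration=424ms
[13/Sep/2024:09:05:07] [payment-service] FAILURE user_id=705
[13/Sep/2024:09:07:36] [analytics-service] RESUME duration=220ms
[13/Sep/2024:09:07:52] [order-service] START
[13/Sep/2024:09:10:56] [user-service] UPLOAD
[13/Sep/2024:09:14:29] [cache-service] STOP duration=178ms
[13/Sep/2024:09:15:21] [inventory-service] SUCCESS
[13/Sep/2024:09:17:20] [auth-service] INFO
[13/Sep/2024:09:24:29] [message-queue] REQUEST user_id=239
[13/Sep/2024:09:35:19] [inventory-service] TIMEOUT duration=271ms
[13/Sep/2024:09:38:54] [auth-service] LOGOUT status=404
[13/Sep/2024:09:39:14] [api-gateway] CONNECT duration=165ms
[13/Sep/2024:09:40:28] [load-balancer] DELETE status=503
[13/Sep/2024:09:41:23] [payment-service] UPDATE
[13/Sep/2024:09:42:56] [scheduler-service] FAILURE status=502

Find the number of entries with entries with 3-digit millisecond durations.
5

To find matching entries:

1. Pattern to match: entries with 3-digit millisecond durations
2. Scan each log entry for the pattern
3. Count matches: 5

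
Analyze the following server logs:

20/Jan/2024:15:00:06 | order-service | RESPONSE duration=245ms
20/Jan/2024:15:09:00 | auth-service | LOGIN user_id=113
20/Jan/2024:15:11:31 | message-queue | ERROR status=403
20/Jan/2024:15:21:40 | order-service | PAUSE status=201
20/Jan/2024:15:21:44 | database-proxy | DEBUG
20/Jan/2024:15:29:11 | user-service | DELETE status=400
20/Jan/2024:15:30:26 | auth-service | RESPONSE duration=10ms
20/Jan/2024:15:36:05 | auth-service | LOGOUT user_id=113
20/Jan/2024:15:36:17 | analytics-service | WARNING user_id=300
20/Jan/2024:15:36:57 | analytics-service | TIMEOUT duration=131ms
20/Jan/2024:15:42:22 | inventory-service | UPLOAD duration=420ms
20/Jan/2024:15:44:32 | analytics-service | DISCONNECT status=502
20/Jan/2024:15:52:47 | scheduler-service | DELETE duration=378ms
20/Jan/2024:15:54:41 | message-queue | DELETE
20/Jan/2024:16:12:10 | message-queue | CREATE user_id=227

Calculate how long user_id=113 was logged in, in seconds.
1625

To calculate session duration:

1. Find LOGIN event for user_id=113: 20/Jan/2024:15:09:00
2. Find LOGOUT event for user_id=113: 20/Jan/2024:15:36:05
3. Session duration: 20/Jan/2024:15:36:05 - 20/Jan/2024:15:09:00 = 1625 seconds (27 minutes)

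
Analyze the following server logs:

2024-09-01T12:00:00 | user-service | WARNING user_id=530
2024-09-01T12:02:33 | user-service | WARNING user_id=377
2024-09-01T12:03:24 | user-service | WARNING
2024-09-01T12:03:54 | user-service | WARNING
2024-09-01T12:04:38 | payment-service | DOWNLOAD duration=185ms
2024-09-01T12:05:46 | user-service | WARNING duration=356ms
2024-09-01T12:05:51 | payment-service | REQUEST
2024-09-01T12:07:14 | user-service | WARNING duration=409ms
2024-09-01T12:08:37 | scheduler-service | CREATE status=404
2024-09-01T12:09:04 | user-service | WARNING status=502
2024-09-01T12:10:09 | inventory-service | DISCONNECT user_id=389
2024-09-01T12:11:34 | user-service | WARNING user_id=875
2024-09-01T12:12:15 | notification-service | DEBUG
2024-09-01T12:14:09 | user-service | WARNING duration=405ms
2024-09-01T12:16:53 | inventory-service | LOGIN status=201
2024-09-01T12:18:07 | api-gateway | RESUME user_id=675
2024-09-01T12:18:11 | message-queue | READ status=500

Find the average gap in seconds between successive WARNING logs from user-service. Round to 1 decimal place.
106.1

To calculate average interval:

1. Find all WARNING events for user-service in order
2. Calculate time gaps between consecutive events
3. Compute mean of gaps: 849 / 8 = 106.1 seconds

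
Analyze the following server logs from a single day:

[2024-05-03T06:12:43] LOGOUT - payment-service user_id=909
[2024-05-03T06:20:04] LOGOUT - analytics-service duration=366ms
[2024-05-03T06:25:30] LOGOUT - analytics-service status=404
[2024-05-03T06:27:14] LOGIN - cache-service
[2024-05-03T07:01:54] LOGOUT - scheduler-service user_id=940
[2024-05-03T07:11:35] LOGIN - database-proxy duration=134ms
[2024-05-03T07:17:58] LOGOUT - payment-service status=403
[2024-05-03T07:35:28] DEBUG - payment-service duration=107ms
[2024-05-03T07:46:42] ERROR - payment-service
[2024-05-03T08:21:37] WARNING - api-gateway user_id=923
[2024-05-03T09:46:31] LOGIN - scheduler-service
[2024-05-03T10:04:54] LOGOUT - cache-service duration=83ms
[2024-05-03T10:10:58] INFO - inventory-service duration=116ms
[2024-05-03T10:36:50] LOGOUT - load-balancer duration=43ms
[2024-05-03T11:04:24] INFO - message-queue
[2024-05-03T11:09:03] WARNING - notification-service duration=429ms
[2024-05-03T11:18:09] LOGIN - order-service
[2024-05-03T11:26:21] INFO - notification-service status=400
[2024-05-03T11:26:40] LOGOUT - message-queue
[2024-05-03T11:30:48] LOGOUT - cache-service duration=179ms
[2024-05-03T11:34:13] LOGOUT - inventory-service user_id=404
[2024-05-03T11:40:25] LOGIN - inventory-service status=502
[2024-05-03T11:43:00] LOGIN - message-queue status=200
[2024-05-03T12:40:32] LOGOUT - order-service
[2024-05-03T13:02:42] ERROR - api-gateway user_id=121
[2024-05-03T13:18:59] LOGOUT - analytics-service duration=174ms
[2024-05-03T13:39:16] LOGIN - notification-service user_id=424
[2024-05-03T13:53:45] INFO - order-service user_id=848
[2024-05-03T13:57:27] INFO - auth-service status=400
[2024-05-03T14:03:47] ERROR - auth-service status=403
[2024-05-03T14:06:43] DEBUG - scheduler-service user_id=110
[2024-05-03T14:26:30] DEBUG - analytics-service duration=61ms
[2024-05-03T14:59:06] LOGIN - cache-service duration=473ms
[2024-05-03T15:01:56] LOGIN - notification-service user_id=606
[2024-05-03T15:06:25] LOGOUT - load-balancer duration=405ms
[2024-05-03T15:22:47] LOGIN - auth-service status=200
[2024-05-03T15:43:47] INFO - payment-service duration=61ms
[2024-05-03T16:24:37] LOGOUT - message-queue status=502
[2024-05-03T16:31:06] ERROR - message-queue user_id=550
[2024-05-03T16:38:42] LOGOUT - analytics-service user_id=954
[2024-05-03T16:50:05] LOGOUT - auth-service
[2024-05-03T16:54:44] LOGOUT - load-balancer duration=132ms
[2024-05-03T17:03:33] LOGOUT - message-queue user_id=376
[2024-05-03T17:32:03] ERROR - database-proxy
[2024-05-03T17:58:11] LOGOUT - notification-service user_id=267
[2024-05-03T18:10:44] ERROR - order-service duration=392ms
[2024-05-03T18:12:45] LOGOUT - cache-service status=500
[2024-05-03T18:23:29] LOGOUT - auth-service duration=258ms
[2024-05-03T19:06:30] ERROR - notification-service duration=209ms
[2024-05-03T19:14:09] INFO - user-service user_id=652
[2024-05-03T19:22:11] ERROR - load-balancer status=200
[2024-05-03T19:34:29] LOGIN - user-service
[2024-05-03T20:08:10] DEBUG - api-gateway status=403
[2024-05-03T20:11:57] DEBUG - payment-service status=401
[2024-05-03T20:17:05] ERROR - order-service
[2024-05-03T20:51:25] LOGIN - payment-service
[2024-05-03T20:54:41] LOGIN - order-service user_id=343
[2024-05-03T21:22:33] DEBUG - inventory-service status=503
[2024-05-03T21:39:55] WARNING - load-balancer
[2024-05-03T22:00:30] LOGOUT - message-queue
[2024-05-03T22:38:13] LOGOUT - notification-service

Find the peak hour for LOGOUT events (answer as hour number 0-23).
16

To find the peak hour:

1. Group all LOGOUT events by hour
2. Count events in each hour
3. Find hour with maximum count
4. Peak hour: 16 (with 4 events)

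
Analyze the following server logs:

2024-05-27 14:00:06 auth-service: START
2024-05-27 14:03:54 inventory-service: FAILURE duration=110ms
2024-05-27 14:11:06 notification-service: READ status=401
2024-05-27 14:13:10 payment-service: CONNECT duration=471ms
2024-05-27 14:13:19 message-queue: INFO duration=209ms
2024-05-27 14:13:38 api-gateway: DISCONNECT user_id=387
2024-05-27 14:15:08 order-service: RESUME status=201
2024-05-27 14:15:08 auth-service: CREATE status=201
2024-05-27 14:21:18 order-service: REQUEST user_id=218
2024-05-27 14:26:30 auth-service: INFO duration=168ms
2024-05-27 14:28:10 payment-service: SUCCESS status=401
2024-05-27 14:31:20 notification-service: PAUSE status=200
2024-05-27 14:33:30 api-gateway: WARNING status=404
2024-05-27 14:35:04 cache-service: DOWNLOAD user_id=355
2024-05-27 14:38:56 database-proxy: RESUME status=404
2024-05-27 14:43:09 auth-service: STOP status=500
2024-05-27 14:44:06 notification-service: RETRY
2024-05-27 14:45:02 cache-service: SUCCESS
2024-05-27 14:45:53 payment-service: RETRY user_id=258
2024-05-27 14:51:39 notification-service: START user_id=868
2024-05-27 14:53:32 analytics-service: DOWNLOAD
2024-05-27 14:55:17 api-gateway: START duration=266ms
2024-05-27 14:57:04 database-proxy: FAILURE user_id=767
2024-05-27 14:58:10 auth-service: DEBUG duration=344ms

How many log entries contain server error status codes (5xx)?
1

To find matching entries:

1. Pattern to match: server error status codes (5xx)
2. Scan each log entry for the pattern
3. Count matches: 1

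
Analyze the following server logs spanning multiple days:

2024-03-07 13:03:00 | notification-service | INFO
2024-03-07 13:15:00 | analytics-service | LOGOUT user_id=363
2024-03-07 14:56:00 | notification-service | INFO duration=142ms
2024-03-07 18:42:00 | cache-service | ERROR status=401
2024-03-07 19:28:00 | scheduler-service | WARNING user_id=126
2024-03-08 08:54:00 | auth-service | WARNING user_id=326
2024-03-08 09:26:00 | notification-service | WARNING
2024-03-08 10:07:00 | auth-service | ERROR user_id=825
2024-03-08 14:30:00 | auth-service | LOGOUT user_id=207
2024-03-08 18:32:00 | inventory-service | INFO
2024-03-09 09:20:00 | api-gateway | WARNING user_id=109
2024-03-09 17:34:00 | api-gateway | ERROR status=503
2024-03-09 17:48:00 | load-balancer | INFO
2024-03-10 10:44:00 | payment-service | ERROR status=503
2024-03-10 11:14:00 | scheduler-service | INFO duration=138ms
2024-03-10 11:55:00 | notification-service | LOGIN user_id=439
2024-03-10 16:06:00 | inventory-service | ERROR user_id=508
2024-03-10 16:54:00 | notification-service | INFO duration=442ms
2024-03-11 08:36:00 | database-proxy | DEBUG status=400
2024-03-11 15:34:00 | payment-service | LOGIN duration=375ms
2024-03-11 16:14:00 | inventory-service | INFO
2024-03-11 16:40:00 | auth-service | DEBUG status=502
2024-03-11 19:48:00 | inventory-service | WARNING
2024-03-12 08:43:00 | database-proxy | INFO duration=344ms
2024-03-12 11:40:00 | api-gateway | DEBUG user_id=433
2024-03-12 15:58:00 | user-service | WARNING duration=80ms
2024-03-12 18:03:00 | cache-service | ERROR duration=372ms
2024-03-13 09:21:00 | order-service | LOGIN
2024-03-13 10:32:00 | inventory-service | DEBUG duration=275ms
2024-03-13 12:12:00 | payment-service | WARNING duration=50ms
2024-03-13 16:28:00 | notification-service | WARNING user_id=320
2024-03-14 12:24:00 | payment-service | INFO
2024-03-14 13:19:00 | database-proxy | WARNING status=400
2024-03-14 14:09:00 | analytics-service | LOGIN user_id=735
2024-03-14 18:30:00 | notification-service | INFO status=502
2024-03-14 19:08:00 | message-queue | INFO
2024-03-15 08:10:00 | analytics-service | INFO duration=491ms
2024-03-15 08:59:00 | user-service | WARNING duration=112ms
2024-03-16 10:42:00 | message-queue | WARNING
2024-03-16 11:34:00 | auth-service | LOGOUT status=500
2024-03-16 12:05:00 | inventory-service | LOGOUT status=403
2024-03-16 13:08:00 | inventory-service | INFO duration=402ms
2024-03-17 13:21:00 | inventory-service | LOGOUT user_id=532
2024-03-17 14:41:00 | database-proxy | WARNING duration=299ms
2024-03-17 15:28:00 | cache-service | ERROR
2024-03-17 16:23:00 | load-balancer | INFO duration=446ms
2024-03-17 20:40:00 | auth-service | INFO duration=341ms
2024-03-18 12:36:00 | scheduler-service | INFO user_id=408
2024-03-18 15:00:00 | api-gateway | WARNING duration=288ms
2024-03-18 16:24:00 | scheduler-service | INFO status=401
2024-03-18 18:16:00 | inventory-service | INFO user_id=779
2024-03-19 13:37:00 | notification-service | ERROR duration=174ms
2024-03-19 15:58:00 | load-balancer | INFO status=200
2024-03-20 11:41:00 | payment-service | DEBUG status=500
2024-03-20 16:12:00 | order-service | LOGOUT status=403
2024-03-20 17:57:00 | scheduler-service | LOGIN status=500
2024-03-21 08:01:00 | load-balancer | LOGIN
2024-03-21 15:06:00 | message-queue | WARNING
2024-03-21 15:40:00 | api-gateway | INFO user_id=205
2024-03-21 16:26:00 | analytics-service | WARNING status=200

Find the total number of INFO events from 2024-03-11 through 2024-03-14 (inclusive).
5

To filter by date range:

1. Date range: 2024-03-11 through 2024-03-14, both dates inclusive
2. Filter for INFO events whose date falls in this range
3. Count matching events: 5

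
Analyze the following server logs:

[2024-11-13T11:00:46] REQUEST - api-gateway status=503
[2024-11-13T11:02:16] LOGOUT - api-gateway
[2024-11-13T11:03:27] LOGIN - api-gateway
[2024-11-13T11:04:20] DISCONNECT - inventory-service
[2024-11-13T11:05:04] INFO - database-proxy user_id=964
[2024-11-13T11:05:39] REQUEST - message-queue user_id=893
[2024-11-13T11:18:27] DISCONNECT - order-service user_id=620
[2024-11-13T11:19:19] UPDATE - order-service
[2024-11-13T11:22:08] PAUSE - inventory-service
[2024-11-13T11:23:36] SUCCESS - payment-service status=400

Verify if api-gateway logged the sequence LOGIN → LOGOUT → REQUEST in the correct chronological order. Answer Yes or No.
No

To verify sequence order:

1. Find all events in sequence LOGIN → LOGOUT → REQUEST for api-gateway
2. Extract their timestamps
3. Check if timestamps are in ascending order
4. Result: No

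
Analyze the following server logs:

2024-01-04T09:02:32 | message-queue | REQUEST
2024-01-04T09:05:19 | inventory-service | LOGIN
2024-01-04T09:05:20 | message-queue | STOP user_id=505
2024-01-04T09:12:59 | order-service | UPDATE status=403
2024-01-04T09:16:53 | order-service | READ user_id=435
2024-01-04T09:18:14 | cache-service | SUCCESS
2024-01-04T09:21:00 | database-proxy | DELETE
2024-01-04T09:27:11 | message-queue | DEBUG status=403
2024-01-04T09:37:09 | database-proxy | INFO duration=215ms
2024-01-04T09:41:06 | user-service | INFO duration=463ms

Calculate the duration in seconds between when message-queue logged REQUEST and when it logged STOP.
168

To find the time between events:

1. Locate the first REQUEST event for message-queue: 2024-01-04T09:02:32
2. Locate the first STOP event for message-queue: 2024-01-04T09:05:20
3. Calculate the difference: 2024-01-04T09:05:20 - 2024-01-04T09:02:32 = 168 seconds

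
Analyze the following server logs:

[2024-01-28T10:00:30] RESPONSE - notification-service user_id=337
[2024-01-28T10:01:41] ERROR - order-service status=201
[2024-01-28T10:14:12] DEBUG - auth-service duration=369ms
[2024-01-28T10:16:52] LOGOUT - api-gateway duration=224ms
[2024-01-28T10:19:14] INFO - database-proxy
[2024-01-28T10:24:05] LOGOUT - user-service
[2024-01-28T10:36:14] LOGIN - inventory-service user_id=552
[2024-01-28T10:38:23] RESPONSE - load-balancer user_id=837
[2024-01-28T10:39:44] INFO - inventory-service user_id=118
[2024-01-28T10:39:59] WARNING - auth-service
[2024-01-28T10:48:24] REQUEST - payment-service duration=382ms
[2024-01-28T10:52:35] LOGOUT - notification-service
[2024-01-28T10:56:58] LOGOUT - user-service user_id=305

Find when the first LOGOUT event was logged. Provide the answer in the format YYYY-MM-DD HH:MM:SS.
2024-01-28 10:16:52

To find the first event:

1. Filter for all LOGOUT events
2. Sort by timestamp
3. Select the first one
4. Timestamp: 2024-01-28 10:16:52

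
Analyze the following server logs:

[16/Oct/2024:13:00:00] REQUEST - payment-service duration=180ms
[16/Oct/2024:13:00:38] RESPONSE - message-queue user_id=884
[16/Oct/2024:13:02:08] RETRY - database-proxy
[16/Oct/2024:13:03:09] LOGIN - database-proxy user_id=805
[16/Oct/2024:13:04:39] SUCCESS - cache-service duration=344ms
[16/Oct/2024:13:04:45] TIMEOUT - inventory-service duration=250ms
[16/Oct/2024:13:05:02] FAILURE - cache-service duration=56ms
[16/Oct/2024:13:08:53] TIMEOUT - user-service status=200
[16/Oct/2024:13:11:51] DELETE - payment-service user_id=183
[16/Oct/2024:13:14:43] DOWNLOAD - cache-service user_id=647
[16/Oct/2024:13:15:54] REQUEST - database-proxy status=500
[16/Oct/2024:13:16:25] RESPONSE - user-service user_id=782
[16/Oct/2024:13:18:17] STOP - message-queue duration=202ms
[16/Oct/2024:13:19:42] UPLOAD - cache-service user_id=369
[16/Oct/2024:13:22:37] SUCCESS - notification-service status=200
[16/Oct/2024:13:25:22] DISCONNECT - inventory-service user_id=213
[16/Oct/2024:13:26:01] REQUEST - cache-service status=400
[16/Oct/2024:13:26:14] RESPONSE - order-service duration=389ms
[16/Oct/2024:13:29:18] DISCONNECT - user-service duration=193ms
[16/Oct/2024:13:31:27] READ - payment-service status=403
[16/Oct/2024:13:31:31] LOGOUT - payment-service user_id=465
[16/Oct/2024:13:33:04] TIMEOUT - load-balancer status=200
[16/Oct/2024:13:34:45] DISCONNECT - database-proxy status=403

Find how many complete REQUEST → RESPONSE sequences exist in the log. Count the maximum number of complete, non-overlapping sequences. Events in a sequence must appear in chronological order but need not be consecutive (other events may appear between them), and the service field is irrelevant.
3

To count sequences:

1. Look for pattern: REQUEST → RESPONSE
2. Greedily scan the log in chronological order, matching each sequence element in turn (ignoring service)
3. Each time the full pattern completes, increment the count and restart matching from the next event
4. Complete non-overlapping sequences found: 3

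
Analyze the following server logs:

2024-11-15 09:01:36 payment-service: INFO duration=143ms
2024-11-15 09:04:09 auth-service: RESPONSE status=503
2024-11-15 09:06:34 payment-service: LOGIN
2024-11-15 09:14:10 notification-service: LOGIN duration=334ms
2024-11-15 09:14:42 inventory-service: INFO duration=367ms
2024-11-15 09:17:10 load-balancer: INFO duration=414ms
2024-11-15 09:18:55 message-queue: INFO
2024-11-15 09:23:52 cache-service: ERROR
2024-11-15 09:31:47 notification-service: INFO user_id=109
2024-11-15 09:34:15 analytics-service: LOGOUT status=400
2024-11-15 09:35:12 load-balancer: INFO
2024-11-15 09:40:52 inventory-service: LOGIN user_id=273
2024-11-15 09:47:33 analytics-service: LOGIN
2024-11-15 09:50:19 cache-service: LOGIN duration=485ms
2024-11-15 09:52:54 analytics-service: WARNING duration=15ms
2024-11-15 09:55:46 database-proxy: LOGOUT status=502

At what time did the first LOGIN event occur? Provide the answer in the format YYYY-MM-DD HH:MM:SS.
2024-11-15 09:06:34

To find the first event:

1. Filter for all LOGIN events
2. Sort by timestamp
3. Select the first one
4. Timestamp: 2024-11-15 09:06:34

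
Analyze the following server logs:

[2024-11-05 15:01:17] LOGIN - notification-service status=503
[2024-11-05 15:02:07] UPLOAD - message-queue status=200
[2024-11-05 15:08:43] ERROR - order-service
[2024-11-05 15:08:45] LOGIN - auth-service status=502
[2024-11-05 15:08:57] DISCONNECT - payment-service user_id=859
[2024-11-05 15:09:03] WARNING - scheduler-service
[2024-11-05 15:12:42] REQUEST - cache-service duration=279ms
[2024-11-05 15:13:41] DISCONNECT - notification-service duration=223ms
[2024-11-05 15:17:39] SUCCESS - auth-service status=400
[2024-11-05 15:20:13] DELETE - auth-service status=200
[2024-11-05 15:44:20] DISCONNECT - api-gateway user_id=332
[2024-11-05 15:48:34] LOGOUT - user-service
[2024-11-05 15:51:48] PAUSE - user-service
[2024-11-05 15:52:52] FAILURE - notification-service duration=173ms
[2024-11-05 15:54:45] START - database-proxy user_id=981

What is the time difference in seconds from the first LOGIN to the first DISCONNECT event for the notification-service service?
744

To find the time between events:

1. Locate the first LOGIN event for notification-service: 2024-11-05 15:01:17
2. Locate the first DISCONNECT event for notification-service: 2024-11-05 15:13:41
3. Calculate the difference: 2024-11-05 15:13:41 - 2024-11-05 15:01:17 = 744 seconds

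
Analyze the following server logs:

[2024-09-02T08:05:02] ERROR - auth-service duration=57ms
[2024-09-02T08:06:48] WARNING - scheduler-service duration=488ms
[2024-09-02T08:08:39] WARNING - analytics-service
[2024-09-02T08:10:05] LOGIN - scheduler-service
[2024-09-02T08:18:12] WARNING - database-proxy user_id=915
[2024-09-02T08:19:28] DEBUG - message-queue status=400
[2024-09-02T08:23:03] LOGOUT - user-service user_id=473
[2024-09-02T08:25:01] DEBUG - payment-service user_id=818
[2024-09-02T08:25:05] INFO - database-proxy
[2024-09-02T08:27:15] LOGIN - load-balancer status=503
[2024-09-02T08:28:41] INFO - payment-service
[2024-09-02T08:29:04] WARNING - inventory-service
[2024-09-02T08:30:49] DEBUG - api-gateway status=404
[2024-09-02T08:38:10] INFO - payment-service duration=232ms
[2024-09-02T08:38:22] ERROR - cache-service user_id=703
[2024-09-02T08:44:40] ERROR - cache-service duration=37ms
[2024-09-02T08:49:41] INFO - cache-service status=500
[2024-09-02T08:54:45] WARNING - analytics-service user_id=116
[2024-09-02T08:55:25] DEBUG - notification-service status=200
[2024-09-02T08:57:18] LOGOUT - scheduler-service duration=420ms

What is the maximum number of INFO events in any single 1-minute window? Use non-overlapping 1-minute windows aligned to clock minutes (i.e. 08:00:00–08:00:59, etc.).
1

To find the burst window:

1. Divide the log period into non-overlapping 1-minute windows starting at 08:00
2. Count INFO events in each window
3. Find the window with maximum count
4. Maximum events in a window: 1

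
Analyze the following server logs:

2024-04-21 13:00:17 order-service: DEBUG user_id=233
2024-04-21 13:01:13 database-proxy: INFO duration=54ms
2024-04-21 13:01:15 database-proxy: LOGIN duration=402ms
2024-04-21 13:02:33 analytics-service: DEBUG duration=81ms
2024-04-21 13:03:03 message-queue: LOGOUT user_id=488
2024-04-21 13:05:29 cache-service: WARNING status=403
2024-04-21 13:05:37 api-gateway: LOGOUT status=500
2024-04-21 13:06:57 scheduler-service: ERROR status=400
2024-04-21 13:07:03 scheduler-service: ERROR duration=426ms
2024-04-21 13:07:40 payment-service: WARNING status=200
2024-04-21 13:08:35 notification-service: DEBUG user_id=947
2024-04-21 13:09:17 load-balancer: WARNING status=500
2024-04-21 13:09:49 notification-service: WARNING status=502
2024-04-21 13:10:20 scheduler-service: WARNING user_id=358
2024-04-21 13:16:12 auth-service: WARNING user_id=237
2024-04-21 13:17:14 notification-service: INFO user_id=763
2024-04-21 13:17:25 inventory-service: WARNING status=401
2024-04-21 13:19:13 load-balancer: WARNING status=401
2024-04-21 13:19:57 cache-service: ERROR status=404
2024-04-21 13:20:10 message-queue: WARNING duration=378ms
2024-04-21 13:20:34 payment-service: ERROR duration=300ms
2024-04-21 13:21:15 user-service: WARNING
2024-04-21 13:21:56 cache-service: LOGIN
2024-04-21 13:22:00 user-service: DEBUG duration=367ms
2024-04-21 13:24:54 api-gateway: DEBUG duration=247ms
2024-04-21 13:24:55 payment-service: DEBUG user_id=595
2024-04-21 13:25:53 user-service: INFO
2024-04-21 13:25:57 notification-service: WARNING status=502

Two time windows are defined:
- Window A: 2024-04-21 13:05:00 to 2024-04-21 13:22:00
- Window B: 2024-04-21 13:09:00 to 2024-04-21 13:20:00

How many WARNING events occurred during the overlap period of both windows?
6

To find overlap events:

1. Window A: 2024-04-21 13:05:00 to 2024-04-21 13:22:00
2. Window B: 2024-04-21 13:09:00 to 2024-04-21 13:20:00
3. Overlap period: 2024-04-21 13:09:00 to 2024-04-21 13:20:00
4. Count WARNING events in overlap: 6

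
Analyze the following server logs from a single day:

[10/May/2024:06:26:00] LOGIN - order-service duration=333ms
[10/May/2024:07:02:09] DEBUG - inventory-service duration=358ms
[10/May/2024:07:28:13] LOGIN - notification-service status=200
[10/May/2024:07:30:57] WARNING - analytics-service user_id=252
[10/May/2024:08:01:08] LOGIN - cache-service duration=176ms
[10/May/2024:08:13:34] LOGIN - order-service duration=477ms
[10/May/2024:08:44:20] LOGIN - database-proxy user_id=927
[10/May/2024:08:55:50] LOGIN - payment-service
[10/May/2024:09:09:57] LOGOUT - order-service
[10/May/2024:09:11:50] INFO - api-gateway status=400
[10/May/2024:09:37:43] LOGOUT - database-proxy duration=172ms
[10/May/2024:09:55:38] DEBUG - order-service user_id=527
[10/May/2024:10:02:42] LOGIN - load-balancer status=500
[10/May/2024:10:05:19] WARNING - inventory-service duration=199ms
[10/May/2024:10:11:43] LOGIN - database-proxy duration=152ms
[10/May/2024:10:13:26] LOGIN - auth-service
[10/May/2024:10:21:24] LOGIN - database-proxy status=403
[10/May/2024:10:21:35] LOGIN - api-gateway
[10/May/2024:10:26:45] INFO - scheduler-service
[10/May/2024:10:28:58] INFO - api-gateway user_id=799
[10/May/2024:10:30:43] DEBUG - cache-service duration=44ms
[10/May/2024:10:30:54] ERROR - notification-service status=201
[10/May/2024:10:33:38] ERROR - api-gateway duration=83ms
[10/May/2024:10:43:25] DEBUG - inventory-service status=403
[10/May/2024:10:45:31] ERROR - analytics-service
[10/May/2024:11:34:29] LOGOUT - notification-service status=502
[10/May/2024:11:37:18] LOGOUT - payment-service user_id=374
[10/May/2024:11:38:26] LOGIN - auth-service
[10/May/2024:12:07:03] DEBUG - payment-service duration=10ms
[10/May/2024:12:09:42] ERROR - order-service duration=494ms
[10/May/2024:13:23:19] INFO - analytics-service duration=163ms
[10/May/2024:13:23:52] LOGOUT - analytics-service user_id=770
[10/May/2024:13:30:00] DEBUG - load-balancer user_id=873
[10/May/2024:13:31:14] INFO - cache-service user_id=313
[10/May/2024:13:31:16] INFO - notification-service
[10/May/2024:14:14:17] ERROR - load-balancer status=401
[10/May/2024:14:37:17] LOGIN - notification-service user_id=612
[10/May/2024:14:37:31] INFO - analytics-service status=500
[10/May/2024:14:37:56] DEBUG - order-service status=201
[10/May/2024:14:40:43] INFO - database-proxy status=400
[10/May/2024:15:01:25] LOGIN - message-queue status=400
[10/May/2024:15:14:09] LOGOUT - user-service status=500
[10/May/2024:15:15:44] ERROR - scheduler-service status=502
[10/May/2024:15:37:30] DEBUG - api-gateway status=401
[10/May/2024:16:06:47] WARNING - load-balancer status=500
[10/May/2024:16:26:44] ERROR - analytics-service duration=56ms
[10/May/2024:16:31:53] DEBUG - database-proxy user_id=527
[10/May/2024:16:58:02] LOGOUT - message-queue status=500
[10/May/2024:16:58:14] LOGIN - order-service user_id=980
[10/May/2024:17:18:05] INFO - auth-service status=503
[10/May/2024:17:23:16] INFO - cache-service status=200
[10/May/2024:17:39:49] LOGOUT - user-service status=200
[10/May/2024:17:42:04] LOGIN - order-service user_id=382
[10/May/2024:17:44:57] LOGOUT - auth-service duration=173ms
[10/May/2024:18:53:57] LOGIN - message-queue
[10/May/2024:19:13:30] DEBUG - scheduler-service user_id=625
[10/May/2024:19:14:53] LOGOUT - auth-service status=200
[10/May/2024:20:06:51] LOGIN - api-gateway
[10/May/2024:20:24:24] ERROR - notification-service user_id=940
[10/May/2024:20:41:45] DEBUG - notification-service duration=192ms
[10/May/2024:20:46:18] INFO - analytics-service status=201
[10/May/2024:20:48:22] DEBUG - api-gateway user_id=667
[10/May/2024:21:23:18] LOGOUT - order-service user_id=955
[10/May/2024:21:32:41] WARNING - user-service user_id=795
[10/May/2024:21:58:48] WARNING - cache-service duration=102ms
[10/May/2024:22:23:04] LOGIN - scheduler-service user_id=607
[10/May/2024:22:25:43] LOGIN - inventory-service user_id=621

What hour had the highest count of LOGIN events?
10

To find the peak hour:

1. Group all LOGIN events by hour
2. Count events in each hour
3. Find hour with maximum count
4. Peak hour: 10 (with 5 events)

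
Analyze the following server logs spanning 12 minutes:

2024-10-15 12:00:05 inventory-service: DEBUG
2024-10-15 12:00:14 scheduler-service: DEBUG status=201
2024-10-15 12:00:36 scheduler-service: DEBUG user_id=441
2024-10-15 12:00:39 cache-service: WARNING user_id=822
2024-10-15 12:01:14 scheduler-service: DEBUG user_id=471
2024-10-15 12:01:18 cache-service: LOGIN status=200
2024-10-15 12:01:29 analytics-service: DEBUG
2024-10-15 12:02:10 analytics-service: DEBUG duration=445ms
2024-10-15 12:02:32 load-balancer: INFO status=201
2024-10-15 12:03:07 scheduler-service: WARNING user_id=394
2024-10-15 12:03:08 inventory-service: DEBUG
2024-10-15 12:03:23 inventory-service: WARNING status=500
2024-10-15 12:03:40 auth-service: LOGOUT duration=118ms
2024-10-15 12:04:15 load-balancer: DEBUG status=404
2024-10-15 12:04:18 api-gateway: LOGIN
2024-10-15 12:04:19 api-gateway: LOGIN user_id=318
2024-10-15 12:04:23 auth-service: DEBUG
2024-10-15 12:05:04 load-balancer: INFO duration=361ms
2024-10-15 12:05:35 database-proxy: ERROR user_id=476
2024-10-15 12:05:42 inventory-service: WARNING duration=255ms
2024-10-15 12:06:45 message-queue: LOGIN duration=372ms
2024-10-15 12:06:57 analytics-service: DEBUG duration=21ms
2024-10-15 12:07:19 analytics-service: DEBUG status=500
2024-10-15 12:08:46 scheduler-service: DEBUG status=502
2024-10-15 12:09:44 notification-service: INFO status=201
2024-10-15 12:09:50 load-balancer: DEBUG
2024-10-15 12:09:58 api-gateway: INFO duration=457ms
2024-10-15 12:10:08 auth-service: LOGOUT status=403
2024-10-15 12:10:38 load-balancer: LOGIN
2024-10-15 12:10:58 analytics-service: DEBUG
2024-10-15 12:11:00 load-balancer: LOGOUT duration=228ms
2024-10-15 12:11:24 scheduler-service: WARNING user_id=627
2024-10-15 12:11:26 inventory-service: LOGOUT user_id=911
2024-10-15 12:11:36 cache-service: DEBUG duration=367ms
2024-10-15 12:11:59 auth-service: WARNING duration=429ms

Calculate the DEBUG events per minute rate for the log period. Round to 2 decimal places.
1.25

To calculate the rate:

1. Count total DEBUG events: 15
2. Total time period: 12 minutes
3. Rate = 15 / 12 = 1.25 events per minute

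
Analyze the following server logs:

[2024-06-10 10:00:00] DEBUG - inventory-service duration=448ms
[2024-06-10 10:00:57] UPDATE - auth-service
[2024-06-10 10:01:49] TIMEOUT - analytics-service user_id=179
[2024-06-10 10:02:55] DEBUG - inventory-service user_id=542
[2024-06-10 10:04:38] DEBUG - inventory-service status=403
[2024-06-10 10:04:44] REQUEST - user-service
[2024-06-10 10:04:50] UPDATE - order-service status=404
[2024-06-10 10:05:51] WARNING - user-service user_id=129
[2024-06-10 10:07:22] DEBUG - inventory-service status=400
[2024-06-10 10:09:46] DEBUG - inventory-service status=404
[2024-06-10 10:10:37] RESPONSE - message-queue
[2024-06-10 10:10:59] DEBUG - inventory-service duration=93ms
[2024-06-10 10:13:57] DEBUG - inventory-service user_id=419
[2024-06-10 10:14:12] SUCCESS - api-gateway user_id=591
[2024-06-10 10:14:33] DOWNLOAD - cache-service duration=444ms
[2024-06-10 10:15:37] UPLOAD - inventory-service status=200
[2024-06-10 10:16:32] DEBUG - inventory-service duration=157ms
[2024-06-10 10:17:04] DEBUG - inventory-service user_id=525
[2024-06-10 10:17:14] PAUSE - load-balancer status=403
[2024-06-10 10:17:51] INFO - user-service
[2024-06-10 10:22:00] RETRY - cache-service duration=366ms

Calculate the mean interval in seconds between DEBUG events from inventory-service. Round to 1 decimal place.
128.0

To calculate average interval:

1. Find all DEBUG events for inventory-service in order
2. Calculate time gaps between consecutive events
3. Compute mean of gaps: 1024 / 8 = 128.0 seconds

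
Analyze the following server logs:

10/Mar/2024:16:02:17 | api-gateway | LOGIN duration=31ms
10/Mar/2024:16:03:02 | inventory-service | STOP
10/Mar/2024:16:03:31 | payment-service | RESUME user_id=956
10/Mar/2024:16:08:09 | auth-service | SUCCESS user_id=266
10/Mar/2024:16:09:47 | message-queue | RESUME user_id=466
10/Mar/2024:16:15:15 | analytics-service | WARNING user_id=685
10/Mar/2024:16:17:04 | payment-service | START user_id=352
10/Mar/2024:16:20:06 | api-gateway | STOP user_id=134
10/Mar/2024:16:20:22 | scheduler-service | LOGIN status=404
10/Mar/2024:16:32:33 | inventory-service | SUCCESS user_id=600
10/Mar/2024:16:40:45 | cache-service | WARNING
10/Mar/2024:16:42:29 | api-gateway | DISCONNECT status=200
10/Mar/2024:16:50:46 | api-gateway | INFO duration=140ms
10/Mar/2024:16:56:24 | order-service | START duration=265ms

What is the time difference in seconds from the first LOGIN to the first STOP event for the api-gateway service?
1069

To find the time between events:

1. Locate the first LOGIN event for api-gateway: 10/Mar/2024:16:02:17
2. Locate the first STOP event for api-gateway: 10/Mar/2024:16:20:06
3. Calculate the difference: 10/Mar/2024:16:20:06 - 10/Mar/2024:16:02:17 = 1069 seconds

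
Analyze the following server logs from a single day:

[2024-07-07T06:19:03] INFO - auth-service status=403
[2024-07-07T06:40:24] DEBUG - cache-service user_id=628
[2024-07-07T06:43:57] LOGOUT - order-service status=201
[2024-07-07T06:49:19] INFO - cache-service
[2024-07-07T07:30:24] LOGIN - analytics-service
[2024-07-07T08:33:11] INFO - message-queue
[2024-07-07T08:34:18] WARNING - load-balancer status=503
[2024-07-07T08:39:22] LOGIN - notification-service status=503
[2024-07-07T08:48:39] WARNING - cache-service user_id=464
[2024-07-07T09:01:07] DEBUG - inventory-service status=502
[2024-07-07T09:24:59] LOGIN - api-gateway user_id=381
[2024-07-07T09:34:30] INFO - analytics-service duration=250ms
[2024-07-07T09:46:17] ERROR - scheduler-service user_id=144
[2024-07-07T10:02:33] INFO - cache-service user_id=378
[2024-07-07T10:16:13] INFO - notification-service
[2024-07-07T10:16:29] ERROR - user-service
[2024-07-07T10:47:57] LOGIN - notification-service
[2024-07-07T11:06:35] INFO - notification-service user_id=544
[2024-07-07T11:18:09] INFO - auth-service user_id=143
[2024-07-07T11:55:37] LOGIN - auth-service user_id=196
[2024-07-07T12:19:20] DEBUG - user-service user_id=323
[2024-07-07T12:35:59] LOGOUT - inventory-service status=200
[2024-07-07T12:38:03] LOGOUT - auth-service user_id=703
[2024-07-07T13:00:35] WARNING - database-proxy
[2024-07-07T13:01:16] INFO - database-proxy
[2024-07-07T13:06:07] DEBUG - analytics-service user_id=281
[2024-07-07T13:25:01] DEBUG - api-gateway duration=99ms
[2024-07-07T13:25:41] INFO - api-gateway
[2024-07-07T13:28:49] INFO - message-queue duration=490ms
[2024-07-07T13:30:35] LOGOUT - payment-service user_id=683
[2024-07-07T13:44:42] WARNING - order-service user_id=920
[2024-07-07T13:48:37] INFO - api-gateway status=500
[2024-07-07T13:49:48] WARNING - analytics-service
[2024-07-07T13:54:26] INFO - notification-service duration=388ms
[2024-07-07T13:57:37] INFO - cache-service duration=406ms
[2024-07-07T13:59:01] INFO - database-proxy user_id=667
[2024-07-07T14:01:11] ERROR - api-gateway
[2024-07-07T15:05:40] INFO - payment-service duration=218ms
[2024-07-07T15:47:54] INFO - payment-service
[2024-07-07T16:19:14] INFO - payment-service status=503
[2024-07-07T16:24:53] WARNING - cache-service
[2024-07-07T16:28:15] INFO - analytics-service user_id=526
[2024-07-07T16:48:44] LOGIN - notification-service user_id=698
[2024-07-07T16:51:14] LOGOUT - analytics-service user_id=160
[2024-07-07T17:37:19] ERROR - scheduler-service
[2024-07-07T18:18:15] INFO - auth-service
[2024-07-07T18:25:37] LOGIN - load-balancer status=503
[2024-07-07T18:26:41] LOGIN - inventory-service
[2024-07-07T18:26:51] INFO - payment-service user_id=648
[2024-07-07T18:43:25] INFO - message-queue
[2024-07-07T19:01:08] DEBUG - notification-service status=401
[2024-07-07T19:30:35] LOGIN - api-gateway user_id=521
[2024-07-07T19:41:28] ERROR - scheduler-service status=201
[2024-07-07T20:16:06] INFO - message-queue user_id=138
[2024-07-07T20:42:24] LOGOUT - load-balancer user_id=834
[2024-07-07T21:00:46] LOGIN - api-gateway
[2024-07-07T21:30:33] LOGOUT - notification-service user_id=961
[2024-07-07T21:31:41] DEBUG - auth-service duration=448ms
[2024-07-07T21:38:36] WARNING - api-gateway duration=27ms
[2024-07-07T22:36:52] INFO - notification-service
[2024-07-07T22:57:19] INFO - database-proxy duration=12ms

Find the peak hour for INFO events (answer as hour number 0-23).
13

To find the peak hour:

1. Group all INFO events by hour
2. Count events in each hour
3. Find hour with maximum count
4. Peak hour: 13 (with 7 events)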